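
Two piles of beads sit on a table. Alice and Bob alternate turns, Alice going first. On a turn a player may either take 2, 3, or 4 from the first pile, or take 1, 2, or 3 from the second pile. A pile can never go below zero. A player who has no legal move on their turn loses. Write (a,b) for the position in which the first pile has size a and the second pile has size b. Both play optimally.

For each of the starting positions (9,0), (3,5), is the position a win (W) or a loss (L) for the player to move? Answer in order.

Positions with no move are L. A position that does have a move is losing for the player to move precisely when every available move leads to a winning position for the opponent. Fill in the labels:
No move ever increases a pile, so every position that can arise here has a ≤ 9 and b ≤ 5; it is enough to label the cells with 0 ≤ a ≤ 9 and 0 ≤ b ≤ 5.
Every move lowers a or b (never raises either), so fill the grid row by row in increasing a, and left to right within a row: each cell's successors are then already labelled.
      b=0  b=1  b=2  b=3  b=4  b=5
a=0:    L    W    W    W    L    W
a=1:    L    W    W    W    L    W
a=2:    W    L    W    W    W    L
a=3:    W    L    W    W    W    L
a=4:    W    W    L    W    W    W
a=5:    W    W    L    W    W    W
a=6:    L    W    W    W    L    W
a=7:    L    W    W    W    L    W
a=8:    W    L    W    W    W    L
a=9:    W    L    W    W    W    L
Cells with no legal move (terminal, hence L): (0,0), (1,0).
The remaining L cells, each justified by listing all of its moves:
(0,4): only reaches (0,3)(W), (0,2)(W), (0,1)(W), all W → L
(1,4): only reaches (1,3)(W), (1,2)(W), (1,1)(W), all W → L
(2,1): only reaches (0,1)(W), (2,0)(W), all W → L
(2,5): only reaches (0,5)(W), (2,4)(W), (2,3)(W), (2,2)(W), all W → L
(3,1): only reaches (1,1)(W), (0,1)(W), (3,0)(W), all W → L
(3,5): only reaches (1,5)(W), (0,5)(W), (3,4)(W), (3,3)(W), (3,2)(W), all W → L
(4,2): only reaches (2,2)(W), (1,2)(W), (0,2)(W), (4,1)(W), (4,0)(W), all W → L
(5,2): only reaches (3,2)(W), (2,2)(W), (1,2)(W), (5,1)(W), (5,0)(W), all W → L
(6,0): only reaches (4,0)(W), (3,0)(W), (2,0)(W), all W → L
(6,4): only reaches (4,4)(W), (3,4)(W), (2,4)(W), (6,3)(W), (6,2)(W), (6,1)(W), all W → L
(7,0): only reaches (5,0)(W), (4,0)(W), (3,0)(W), all W → L
(7,4): only reaches (5,4)(W), (4,4)(W), (3,4)(W), (7,3)(W), (7,2)(W), (7,1)(W), all W → L
(8,1): only reaches (6,1)(W), (5,1)(W), (4,1)(W), (8,0)(W), all W → L
(8,5): only reaches (6,5)(W), (5,5)(W), (4,5)(W), (8,4)(W), (8,3)(W), (8,2)(W), all W → L
(9,1): only reaches (7,1)(W), (6,1)(W), (5,1)(W), (9,0)(W), all W → L
(9,5): only reaches (7,5)(W), (6,5)(W), (5,5)(W), (9,4)(W), (9,3)(W), (9,2)(W), all W → L
Every other cell has at least one move into one of the L cells above, so it is W.
(9,0): the move to (7,0) reaches an L cell, so W
(3,5): one of the L cells justified above, so L

(9,0): W, (3,5): L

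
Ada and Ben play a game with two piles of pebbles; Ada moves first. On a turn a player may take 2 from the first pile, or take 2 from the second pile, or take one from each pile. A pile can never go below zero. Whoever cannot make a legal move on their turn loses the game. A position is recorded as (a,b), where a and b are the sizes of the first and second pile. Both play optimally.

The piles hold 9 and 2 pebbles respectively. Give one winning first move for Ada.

Use the standard recursion: the mover loses at a terminal position; elsewhere, the mover wins exactly when some move hands the opponent an L position.
No move ever increases a pile, so every position that can arise here has a ≤ 9 and b ≤ 2; it is enough to label the cells with 0 ≤ a ≤ 9 and 0 ≤ b ≤ 2.
Every move lowers a or b (never raises either), so fill the grid row by row in increasing a, and left to right within a row: each cell's successors are then already labelled.
      b=0  b=1  b=2
a=0:    L    L    W
a=1:    L    W    W
a=2:    W    W    L
a=3:    W    L    L
a=4:    L    L    W
a=5:    L    W    W
a=6:    W    W    L
a=7:    W    L    L
a=8:    L    L    W
a=9:    L    W    W
Cells with no legal move (terminal, hence L): (0,0), (0,1), (1,0).
The remaining L cells, each justified by listing all of its moves:
(2,2): L (options (0,2)(W), (2,0)(W), (1,1)(W) are all W)
(3,1): L (options (1,1)(W), (2,0)(W) are all W)
(3,2): L (options (1,2)(W), (3,0)(W), (2,1)(W) are all W)
(4,0): L (sole option (2,0)(W) is W)
(4,1): L (options (2,1)(W), (3,0)(W) are all W)
(5,0): L (sole option (3,0)(W) is W)
(6,2): L (options (4,2)(W), (6,0)(W), (5,1)(W) are all W)
(7,1): L (options (5,1)(W), (6,0)(W) are all W)
(7,2): L (options (5,2)(W), (7,0)(W), (6,1)(W) are all W)
(8,0): L (sole option (6,0)(W) is W)
(8,1): L (options (6,1)(W), (7,0)(W) are all W)
(9,0): L (sole option (7,0)(W) is W)
Every other cell has at least one move into one of the L cells above, so it is W.
From (9,2), the L positions reachable in one move are: (7,2), (9,0), (8,1). Any move reaching one of these is winning.

Move to (7,2).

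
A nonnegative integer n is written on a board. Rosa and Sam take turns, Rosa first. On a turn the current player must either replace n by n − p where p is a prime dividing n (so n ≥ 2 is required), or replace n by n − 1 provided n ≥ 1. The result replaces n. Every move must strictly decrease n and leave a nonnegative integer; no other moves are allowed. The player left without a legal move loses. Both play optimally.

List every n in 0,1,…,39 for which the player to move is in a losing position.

Compute win/loss labels from the base case upward. A position with no move is L. Any other position is W if it can reach an L in one move, else L.
n=0: no move → L
n=1: →0(L), so W
n=2: →0(L), so W
n=3: →0(L), so W
n=4: →2(W), 3(W) — all W, so L
n=5: →0(L), so W
n=6: →4(L), so W
n=7: →0(L), so W
n=8: →6(W), 7(W) — all W, so L
n=9: →8(L), so W
n=10: →8(L), so W
n=11: →0(L), so W
n=12: →9(W), 10(W), 11(W) — all W, so L
n=13: →0(L), so W
n=14: →12(L), so W
n=15: →12(L), so W
n=16: →14(W), 15(W) — all W, so L
n=17: →0(L), so W
n=18: →16(L), so W
n=19: →0(L), so W
n=20: →15(W), 18(W), 19(W) — all W, so L
n=21: →20(L), so W
n=22: →20(L), so W
n=23: →0(L), so W
n=24: →21(W), 22(W), 23(W) — all W, so L
n=25: →20(L), so W
n=26: →24(L), so W
n=27: →24(L), so W
n=28: →21(W), 26(W), 27(W) — all W, so L
n=29: →0(L), so W
n=30: →28(L), so W
n=31: →0(L), so W
n=32: →30(W), 31(W) — all W, so L
n=33: →32(L), so W
n=34: →32(L), so W
n=35: →28(L), so W
n=36: →33(W), 34(W), 35(W) — all W, so L
n=37: →0(L), so W
n=38: →36(L), so W
n=39: →36(L), so W
The losing starting values of n are exactly the entries labelled L in this table (10 of them).

0, 4, 8, 12, 16, 20, 24, 28, 32, 36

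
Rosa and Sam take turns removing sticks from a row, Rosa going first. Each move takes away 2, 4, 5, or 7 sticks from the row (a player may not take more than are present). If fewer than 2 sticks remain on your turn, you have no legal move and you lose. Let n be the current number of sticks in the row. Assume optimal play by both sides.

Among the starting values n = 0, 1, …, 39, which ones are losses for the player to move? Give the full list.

Build the W/L table. Terminal = L. A non-terminal position is W if it has a move to some L; otherwise it is L.
n=0: no move → L
n=1: no move → L
n=2: →0(L), so W
n=3: →1(L), so W
n=4: →0(L), so W
n=5: →1(L), so W
n=6: →1(L), so W
n=7: →0(L), so W
n=8: →1(L), so W
n=9: →7(W), 5(W), 4(W), 2(W) — all W, so L
n=10: →8(W), 6(W), 5(W), 3(W) — all W, so L
n=11: →9(L), so W
n=12: →10(L), so W
n=13: →9(L), so W
n=14: →10(L), so W
n=15: →10(L), so W
n=16: →9(L), so W
n=17: →10(L), so W
n=18: →16(W), 14(W), 13(W), 11(W) — all W, so L
n=19: →17(W), 15(W), 14(W), 12(W) — all W, so L
n=20: →18(L), so W
n=21: →19(L), so W
n=22: →18(L), so W
n=23: →19(L), so W
n=24: →19(L), so W
n=25: →18(L), so W
n=26: →19(L), so W
n=27: →25(W), 23(W), 22(W), 20(W) — all W, so L
n=28: →26(W), 24(W), 23(W), 21(W) — all W, so L
n=29: →27(L), so W
n=30: →28(L), so W
n=31: →27(L), so W
n=32: →28(L), so W
n=33: →28(L), so W
n=34: →27(L), so W
n=35: →28(L), so W
n=36: →34(W), 32(W), 31(W), 29(W) — all W, so L
n=37: →35(W), 33(W), 32(W), 30(W) — all W, so L
n=38: →36(L), so W
n=39: →37(L), so W
The losing starting values of n are exactly the entries labelled L in this table (10 of them).

0, 1, 9, 10, 18, 19, 27, 28, 36, 37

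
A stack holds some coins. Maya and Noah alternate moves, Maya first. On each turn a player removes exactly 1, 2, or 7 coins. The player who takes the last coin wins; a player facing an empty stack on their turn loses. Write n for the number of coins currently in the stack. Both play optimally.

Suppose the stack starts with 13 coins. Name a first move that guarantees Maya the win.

Remove 1, leaving 12.

Classify positions by backward induction: terminal positions (no move available) are L. From any other position, the mover wins iff some move reaches an L.
n=0: no move → L
n=1: can move to 0, which is L ⇒ W
n=2: can move to 0, which is L ⇒ W
n=3: moves to 2(W), 1(W); every one is W ⇒ L
n=4: can move to 3, which is L ⇒ W
n=5: can move to 3, which is L ⇒ W
n=6: moves to 5(W), 4(W); every one is W ⇒ L
n=7: can move to 6, which is L ⇒ W
n=8: can move to 6, which is L ⇒ W
n=9: moves to 8(W), 7(W), 2(W); every one is W ⇒ L
n=10: can move to 9, which is L ⇒ W
n=11: can move to 9, which is L ⇒ W
n=12: moves to 11(W), 10(W), 5(W); every one is W ⇒ L
n=13: can move to 12, which is L ⇒ W
From 13, the L positions reachable in one move are: 12, 6. Any move reaching one of these is winning.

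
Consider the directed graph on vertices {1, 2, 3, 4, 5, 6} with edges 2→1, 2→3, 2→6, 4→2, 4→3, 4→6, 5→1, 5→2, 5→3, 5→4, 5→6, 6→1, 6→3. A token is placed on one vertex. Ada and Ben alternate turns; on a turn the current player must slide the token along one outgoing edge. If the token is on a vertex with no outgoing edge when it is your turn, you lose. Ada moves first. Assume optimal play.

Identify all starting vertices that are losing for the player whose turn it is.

1, 3

Work bottom-up. With no move the player to move loses. Otherwise the position is W if at least one move leads to an L position for the opponent, and L if every move leads to a W.
Every edge goes from a vertex to one that appears earlier in the order 3, 1, 6, 2, 4, 5, so processing vertices in that order labels each vertex after all of its successors.
3: no outgoing edge → L
1: no outgoing edge → L
6: →1(L), so W
2: →1(L), so W
4: →3(L), so W
5: →1(L), so W
Reading off the rows marked L gives the requested list; there are 2 such vertices.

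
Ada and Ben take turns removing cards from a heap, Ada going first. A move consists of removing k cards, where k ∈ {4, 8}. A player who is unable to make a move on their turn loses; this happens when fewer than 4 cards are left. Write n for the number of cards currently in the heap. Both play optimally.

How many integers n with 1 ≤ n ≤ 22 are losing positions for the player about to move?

7

Use the standard recursion: the mover loses at a terminal position; elsewhere, the mover wins exactly when some move hands the opponent an L position.
n=0: no move → L
n=1: no move → L
n=2: no move → L
n=3: no move → L
n=4: can move to 0, which is L ⇒ W
n=5: can move to 1, which is L ⇒ W
n=6: can move to 2, which is L ⇒ W
n=7: can move to 3, which is L ⇒ W
n=8: can move to 0, which is L ⇒ W
n=9: can move to 1, which is L ⇒ W
n=10: can move to 2, which is L ⇒ W
n=11: can move to 3, which is L ⇒ W
n=12: moves to 8(W), 4(W); every one is W ⇒ L
n=13: moves to 9(W), 5(W); every one is W ⇒ L
n=14: moves to 10(W), 6(W); every one is W ⇒ L
n=15: moves to 11(W), 7(W); every one is W ⇒ L
n=16: can move to 12, which is L ⇒ W
n=17: can move to 13, which is L ⇒ W
n=18: can move to 14, which is L ⇒ W
n=19: can move to 15, which is L ⇒ W
n=20: can move to 12, which is L ⇒ W
n=21: can move to 13, which is L ⇒ W
n=22: can move to 14, which is L ⇒ W
L entries with 1 ≤ n ≤ 22 (n=0 is outside the asked range and is not counted): n = 1, 2, 3, 12, 13, 14, 15; that makes 7.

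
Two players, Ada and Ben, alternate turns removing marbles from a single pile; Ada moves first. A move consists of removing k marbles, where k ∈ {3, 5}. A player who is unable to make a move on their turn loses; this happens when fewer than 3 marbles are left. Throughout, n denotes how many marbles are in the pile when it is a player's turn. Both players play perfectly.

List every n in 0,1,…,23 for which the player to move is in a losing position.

Compute win/loss labels from the base case upward. A position with no move is L. Any other position is W if it can reach an L in one move, else L.
n=0: no move → L
n=1: no move → L
n=2: no move → L
n=3: reaches L-position 0 → W
n=4: reaches L-position 1 → W
n=5: reaches L-position 2 → W
n=6: reaches L-position 1 → W
n=7: reaches L-position 2 → W
n=8: only reaches 5(W), 3(W), all W → L
n=9: only reaches 6(W), 4(W), all W → L
n=10: only reaches 7(W), 5(W), all W → L
n=11: reaches L-position 8 → W
n=12: reaches L-position 9 → W
n=13: reaches L-position 10 → W
n=14: reaches L-position 9 → W
n=15: reaches L-position 10 → W
n=16: only reaches 13(W), 11(W), all W → L
n=17: only reaches 14(W), 12(W), all W → L
n=18: only reaches 15(W), 13(W), all W → L
n=19: reaches L-position 16 → W
n=20: reaches L-position 17 → W
n=21: reaches L-position 18 → W
n=22: reaches L-position 17 → W
n=23: reaches L-position 18 → W
The losing starting values of n are exactly the entries labelled L in this table (9 of them).

0, 1, 2, 8, 9, 10, 16, 17, 18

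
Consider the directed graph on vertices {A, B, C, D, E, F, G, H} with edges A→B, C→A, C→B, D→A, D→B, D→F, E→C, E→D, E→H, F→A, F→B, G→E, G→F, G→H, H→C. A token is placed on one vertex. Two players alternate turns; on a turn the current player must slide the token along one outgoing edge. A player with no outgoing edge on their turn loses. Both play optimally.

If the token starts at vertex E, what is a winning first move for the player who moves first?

Move to H.

Label each position W (a win for the player to move) or L (a loss). A position with no legal move is L; any other position is W exactly when some move reaches an L, and L when every move reaches a W.
Every edge goes from a vertex to one that appears earlier in the order B, A, F, C, D, H, E, G, so processing vertices in that order labels each vertex after all of its successors.
B: no outgoing edge → L
A: →B(L), so W
F: →B(L), so W
C: →B(L), so W
D: →B(L), so W
H: →C(W) only, which is W, so L
E: →H(L), so W
G: →H(L), so W
From E, the L positions reachable in one move are: H.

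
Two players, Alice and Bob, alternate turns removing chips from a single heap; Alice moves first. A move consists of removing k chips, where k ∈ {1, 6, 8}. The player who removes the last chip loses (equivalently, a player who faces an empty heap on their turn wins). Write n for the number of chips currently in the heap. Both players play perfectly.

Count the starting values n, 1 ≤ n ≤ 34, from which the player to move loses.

Build the W/L table. Terminal = W. A non-terminal position is W if it has a move to some L; otherwise it is L.
n=0: no move; the opponent has just taken the last chip and therefore loses → W
n=1: only reaches 0(W), which is W → L
n=2: reaches L-position 1 → W
n=3: only reaches 2(W), which is W → L
n=4: reaches L-position 3 → W
n=5: only reaches 4(W), which is W → L
n=6: reaches L-position 5 → W
n=7: reaches L-position 1 → W
n=8: only reaches 7(W), 2(W), 0(W), all W → L
n=9: reaches L-position 8 → W
n=10: only reaches 9(W), 4(W), 2(W), all W → L
n=11: reaches L-position 10 → W
n=12: only reaches 11(W), 6(W), 4(W), all W → L
n=13: reaches L-position 12 → W
n=14: reaches L-position 8 → W
n=15: only reaches 14(W), 9(W), 7(W), all W → L
n=16: reaches L-position 15 → W
n=17: only reaches 16(W), 11(W), 9(W), all W → L
n=18: reaches L-position 17 → W
n=19: only reaches 18(W), 13(W), 11(W), all W → L
n=20: reaches L-position 19 → W
n=21: reaches L-position 15 → W
n=22: only reaches 21(W), 16(W), 14(W), all W → L
n=23: reaches L-position 22 → W
n=24: only reaches 23(W), 18(W), 16(W), all W → L
n=25: reaches L-position 24 → W
n=26: only reaches 25(W), 20(W), 18(W), all W → L
n=27: reaches L-position 26 → W
n=28: reaches L-position 22 → W
n=29: only reaches 28(W), 23(W), 21(W), all W → L
n=30: reaches L-position 29 → W
n=31: only reaches 30(W), 25(W), 23(W), all W → L
n=32: reaches L-position 31 → W
n=33: only reaches 32(W), 27(W), 25(W), all W → L
n=34: reaches L-position 33 → W
L entries with 1 ≤ n ≤ 34 (the range starts at n=1): n = 1, 3, 5, 8, 10, 12, 15, 17, 19, 22, 24, 26, 29, 31, 33; that makes 15.

15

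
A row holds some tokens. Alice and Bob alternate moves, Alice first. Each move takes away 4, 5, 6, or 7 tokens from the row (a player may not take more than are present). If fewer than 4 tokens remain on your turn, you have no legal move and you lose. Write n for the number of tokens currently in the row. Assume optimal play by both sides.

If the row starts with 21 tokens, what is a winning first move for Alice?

Remove 7, leaving 14.

Use the standard recursion: the mover loses at a terminal position; elsewhere, the mover wins exactly when some move hands the opponent an L position.
n=0: no move → L
n=1: no move → L
n=2: no move → L
n=3: no move → L
n=4: W (go to 0, an L position)
n=5: W (go to 1, an L position)
n=6: W (go to 2, an L position)
n=7: W (go to 3, an L position)
n=8: W (go to 3, an L position)
n=9: W (go to 3, an L position)
n=10: W (go to 3, an L position)
n=11: L (options 7(W), 6(W), 5(W), 4(W) are all W)
n=12: L (options 8(W), 7(W), 6(W), 5(W) are all W)
n=13: L (options 9(W), 8(W), 7(W), 6(W) are all W)
n=14: L (options 10(W), 9(W), 8(W), 7(W) are all W)
n=15: W (go to 11, an L position)
n=16: W (go to 12, an L position)
n=17: W (go to 13, an L position)
n=18: W (go to 14, an L position)
n=19: W (go to 14, an L position)
n=20: W (go to 14, an L position)
n=21: W (go to 14, an L position)
From 21, the L positions reachable in one move are: 14.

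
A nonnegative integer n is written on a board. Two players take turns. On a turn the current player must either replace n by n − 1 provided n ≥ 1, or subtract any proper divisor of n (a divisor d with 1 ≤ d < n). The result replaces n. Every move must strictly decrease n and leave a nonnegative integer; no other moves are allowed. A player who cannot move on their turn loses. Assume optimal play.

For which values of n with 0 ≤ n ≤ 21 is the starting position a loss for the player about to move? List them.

0, 2, 5, 7, 9, 11, 13, 15, 17, 19, 21

Classify positions by backward induction: terminal positions (no move available) are L. From any other position, the mover wins iff some move reaches an L.
n=0: no move → L
n=1: W (go to 0, an L position)
n=2: L (sole option 1(W) is W)
n=3: W (go to 2, an L position)
n=4: W (go to 2, an L position)
n=5: L (sole option 4(W) is W)
n=6: W (go to 5, an L position)
n=7: L (sole option 6(W) is W)
n=8: W (go to 7, an L position)
n=9: L (options 6(W), 8(W) are all W)
n=10: W (go to 5, an L position)
n=11: L (sole option 10(W) is W)
n=12: W (go to 9, an L position)
n=13: L (sole option 12(W) is W)
n=14: W (go to 7, an L position)
n=15: L (options 10(W), 12(W), 14(W) are all W)
n=16: W (go to 15, an L position)
n=17: L (sole option 16(W) is W)
n=18: W (go to 9, an L position)
n=19: L (sole option 18(W) is W)
n=20: W (go to 15, an L position)
n=21: L (options 14(W), 18(W), 20(W) are all W)
The losing starting values of n are exactly the entries labelled L in this table (11 of them).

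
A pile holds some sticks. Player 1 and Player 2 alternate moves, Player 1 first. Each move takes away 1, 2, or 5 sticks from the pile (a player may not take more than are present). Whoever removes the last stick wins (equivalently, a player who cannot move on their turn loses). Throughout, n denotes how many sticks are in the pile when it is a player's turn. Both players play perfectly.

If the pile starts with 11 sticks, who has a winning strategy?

Label each position W (a win for the player to move) or L (a loss). A position with no legal move is L; any other position is W exactly when some move reaches an L, and L when every move reaches a W.
n=0: no move → L
n=1: can move to 0, which is L ⇒ W
n=2: can move to 0, which is L ⇒ W
n=3: moves to 2(W), 1(W); every one is W ⇒ L
n=4: can move to 3, which is L ⇒ W
n=5: can move to 3, which is L ⇒ W
n=6: moves to 5(W), 4(W), 1(W); every one is W ⇒ L
n=7: can move to 6, which is L ⇒ W
n=8: can move to 6, which is L ⇒ W
n=9: moves to 8(W), 7(W), 4(W); every one is W ⇒ L
n=10: can move to 9, which is L ⇒ W
n=11: can move to 9, which is L ⇒ W
From 11 Player 1 can remove 2, leaving 9, reaching an L position.

Player 1 wins.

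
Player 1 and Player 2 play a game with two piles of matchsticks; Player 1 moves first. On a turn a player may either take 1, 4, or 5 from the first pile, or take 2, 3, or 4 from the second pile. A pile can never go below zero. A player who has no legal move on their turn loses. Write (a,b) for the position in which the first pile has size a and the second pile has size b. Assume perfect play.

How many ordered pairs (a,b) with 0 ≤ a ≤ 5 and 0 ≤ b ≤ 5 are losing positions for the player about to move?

10

Positions with no move are L. A position that does have a move is losing for the player to move precisely when every available move leads to a winning position for the opponent. Fill in the labels:
Every move lowers a or b (never raises either), so fill the grid row by row in increasing a, and left to right within a row: each cell's successors are then already labelled.
      b=0  b=1  b=2  b=3  b=4  b=5
a=0:    L    L    W    W    W    W
a=1:    W    W    L    L    W    W
a=2:    L    L    W    W    W    W
a=3:    W    W    L    L    W    W
a=4:    W    W    W    W    L    L
a=5:    W    W    W    W    W    W
Cells with no legal move (terminal, hence L): (0,0), (0,1).
The remaining L cells, each justified by listing all of its moves:
(1,2): only reaches (0,2)(W), (1,0)(W), all W → L
(1,3): only reaches (0,3)(W), (1,1)(W), (1,0)(W), all W → L
(2,0): only reaches (1,0)(W), which is W → L
(2,1): only reaches (1,1)(W), which is W → L
(3,2): only reaches (2,2)(W), (3,0)(W), all W → L
(3,3): only reaches (2,3)(W), (3,1)(W), (3,0)(W), all W → L
(4,4): only reaches (3,4)(W), (0,4)(W), (4,2)(W), (4,1)(W), (4,0)(W), all W → L
(4,5): only reaches (3,5)(W), (0,5)(W), (4,3)(W), (4,2)(W), (4,1)(W), all W → L
Every other cell has at least one move into one of the L cells above, so it is W.
L cells per row: a=0: 2, a=1: 2, a=2: 2, a=3: 2, a=4: 2, a=5: 0; total 10.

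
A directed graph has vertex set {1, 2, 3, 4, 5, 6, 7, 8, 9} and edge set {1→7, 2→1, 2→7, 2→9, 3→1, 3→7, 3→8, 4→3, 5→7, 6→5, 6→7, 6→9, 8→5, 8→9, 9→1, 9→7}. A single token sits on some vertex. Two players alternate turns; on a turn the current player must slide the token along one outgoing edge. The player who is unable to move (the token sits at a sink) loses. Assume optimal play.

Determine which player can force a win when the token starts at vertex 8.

Work bottom-up. With no move the player to move loses. Otherwise the position is W if at least one move leads to an L position for the opponent, and L if every move leads to a W.
Every edge goes from a vertex to one that appears earlier in the order 7, 1, 9, 5, 8, 2, 3, 6, 4, so processing vertices in that order labels each vertex after all of its successors.
7: no outgoing edge → L
1: W (go to 7, an L position)
9: W (go to 7, an L position)
5: W (go to 7, an L position)
8: L (options 5(W), 9(W) are all W)
2: W (go to 7, an L position)
3: W (go to 8, an L position)
6: W (go to 7, an L position)
4: L (sole option 3(W) is W)
The starting position 8 is L: whatever the player to move does, the opponent receives a W position.

The second player wins.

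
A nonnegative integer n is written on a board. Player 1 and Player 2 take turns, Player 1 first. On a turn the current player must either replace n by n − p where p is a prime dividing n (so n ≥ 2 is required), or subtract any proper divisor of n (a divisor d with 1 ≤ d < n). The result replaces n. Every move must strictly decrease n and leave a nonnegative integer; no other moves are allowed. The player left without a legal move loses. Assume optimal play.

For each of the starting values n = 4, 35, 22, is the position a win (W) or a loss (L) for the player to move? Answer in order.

4: L, 35: L, 22: W

Label each position W (a win for the player to move) or L (a loss). A position with no legal move is L; any other position is W exactly when some move reaches an L, and L when every move reaches a W.
n=0: no move → L
n=1: no move → L
n=2: can move to 0, which is L ⇒ W
n=3: can move to 0, which is L ⇒ W
n=4: moves to 2(W), 3(W); every one is W ⇒ L
n=5: can move to 0, which is L ⇒ W
n=6: can move to 4, which is L ⇒ W
n=7: can move to 0, which is L ⇒ W
n=8: can move to 4, which is L ⇒ W
n=9: moves to 6(W), 8(W); every one is W ⇒ L
n=10: can move to 9, which is L ⇒ W
n=11: can move to 0, which is L ⇒ W
n=12: can move to 9, which is L ⇒ W
n=13: can move to 0, which is L ⇒ W
n=14: moves to 7(W), 12(W), 13(W); every one is W ⇒ L
n=15: can move to 14, which is L ⇒ W
n=16: can move to 14, which is L ⇒ W
n=17: can move to 0, which is L ⇒ W
n=18: can move to 9, which is L ⇒ W
n=19: can move to 0, which is L ⇒ W
n=20: moves to 10(W), 15(W), 16(W), 18(W), 19(W); every one is W ⇒ L
n=21: can move to 14, which is L ⇒ W
n=22: can move to 20, which is L ⇒ W
n=23: can move to 0, which is L ⇒ W
n=24: can move to 20, which is L ⇒ W
n=25: can move to 20, which is L ⇒ W
n=26: moves to 13(W), 24(W), 25(W); every one is W ⇒ L
n=27: can move to 26, which is L ⇒ W
n=28: can move to 14, which is L ⇒ W
n=29: can move to 0, which is L ⇒ W
n=30: can move to 20, which is L ⇒ W
n=31: can move to 0, which is L ⇒ W
n=32: moves to 16(W), 24(W), 28(W), 30(W), 31(W); every one is W ⇒ L
n=33: can move to 32, which is L ⇒ W
n=34: can move to 32, which is L ⇒ W
n=35: moves to 28(W), 30(W), 34(W); every one is W ⇒ L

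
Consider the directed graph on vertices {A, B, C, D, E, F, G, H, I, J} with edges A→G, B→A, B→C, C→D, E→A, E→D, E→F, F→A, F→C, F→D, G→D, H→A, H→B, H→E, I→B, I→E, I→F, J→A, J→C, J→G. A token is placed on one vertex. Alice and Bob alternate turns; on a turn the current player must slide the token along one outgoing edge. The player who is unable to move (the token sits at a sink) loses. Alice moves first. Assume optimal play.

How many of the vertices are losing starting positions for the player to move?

3

Work bottom-up. With no move the player to move loses. Otherwise the position is W if at least one move leads to an L position for the opponent, and L if every move leads to a W.
Every edge goes from a vertex to one that appears earlier in the order D, C, G, A, B, F, J, E, I, H, so processing vertices in that order labels each vertex after all of its successors.
D: no outgoing edge → L
C: W (go to D, an L position)
G: W (go to D, an L position)
A: L (sole option G(W) is W)
B: W (go to A, an L position)
F: W (go to A, an L position)
J: W (go to A, an L position)
E: W (go to A, an L position)
I: L (options E(W), F(W), B(W) are all W)
H: W (go to A, an L position)
The L vertices are A, D, I; that is 3 in all.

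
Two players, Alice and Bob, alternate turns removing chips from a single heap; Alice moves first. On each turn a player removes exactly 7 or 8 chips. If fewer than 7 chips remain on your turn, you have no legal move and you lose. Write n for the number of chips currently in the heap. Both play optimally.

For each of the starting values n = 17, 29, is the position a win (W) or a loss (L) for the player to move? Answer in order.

Work bottom-up. With no move the player to move loses. Otherwise the position is W if at least one move leads to an L position for the opponent, and L if every move leads to a W.
n=0: no move → L
n=1: no move → L
n=2: no move → L
n=3: no move → L
n=4: no move → L
n=5: no move → L
n=6: no move → L
n=7: W (go to 0, an L position)
n=8: W (go to 1, an L position)
n=9: W (go to 2, an L position)
n=10: W (go to 3, an L position)
n=11: W (go to 4, an L position)
n=12: W (go to 5, an L position)
n=13: W (go to 6, an L position)
n=14: W (go to 6, an L position)
n=15: L (options 8(W), 7(W) are all W)
n=16: L (options 9(W), 8(W) are all W)
n=17: L (options 10(W), 9(W) are all W)
n=18: L (options 11(W), 10(W) are all W)
n=19: L (options 12(W), 11(W) are all W)
n=20: L (options 13(W), 12(W) are all W)
n=21: L (options 14(W), 13(W) are all W)
n=22: W (go to 15, an L position)
n=23: W (go to 16, an L position)
n=24: W (go to 17, an L position)
n=25: W (go to 18, an L position)
n=26: W (go to 19, an L position)
n=27: W (go to 20, an L position)
n=28: W (go to 21, an L position)
n=29: W (go to 21, an L position)

17: L, 29: W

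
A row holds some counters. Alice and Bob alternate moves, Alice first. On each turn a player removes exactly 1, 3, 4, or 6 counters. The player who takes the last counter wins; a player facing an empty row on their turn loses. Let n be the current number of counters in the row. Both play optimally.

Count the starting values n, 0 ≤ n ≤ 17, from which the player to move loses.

Build the W/L table. Terminal = L. A non-terminal position is W if it has a move to some L; otherwise it is L.
n=0: no move → L
n=1: W (go to 0, an L position)
n=2: L (sole option 1(W) is W)
n=3: W (go to 2, an L position)
n=4: W (go to 0, an L position)
n=5: W (go to 2, an L position)
n=6: W (go to 2, an L position)
n=7: L (options 6(W), 4(W), 3(W), 1(W) are all W)
n=8: W (go to 7, an L position)
n=9: L (options 8(W), 6(W), 5(W), 3(W) are all W)
n=10: W (go to 9, an L position)
n=11: W (go to 7, an L position)
n=12: W (go to 9, an L position)
n=13: W (go to 9, an L position)
n=14: L (options 13(W), 11(W), 10(W), 8(W) are all W)
n=15: W (go to 14, an L position)
n=16: L (options 15(W), 13(W), 12(W), 10(W) are all W)
n=17: W (go to 16, an L position)
L entries with 0 ≤ n ≤ 17: n = 0, 2, 7, 9, 14, 16; that makes 6.

6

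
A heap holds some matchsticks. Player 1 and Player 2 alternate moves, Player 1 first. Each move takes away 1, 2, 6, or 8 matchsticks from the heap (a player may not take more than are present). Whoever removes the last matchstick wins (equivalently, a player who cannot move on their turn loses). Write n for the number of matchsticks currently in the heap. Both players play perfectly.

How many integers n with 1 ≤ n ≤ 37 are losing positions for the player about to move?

Build the W/L table. Terminal = L. A non-terminal position is W if it has a move to some L; otherwise it is L.
n=0: no move → L
n=1: W (go to 0, an L position)
n=2: W (go to 0, an L position)
n=3: L (options 2(W), 1(W) are all W)
n=4: W (go to 3, an L position)
n=5: W (go to 3, an L position)
n=6: W (go to 0, an L position)
n=7: L (options 6(W), 5(W), 1(W) are all W)
n=8: W (go to 7, an L position)
n=9: W (go to 7, an L position)
n=10: L (options 9(W), 8(W), 4(W), 2(W) are all W)
n=11: W (go to 10, an L position)
n=12: W (go to 10, an L position)
n=13: W (go to 7, an L position)
n=14: L (options 13(W), 12(W), 8(W), 6(W) are all W)
n=15: W (go to 14, an L position)
n=16: W (go to 14, an L position)
n=17: L (options 16(W), 15(W), 11(W), 9(W) are all W)
n=18: W (go to 17, an L position)
n=19: W (go to 17, an L position)
n=20: W (go to 14, an L position)
n=21: L (options 20(W), 19(W), 15(W), 13(W) are all W)
n=22: W (go to 21, an L position)
n=23: W (go to 21, an L position)
n=24: L (options 23(W), 22(W), 18(W), 16(W) are all W)
n=25: W (go to 24, an L position)
n=26: W (go to 24, an L position)
n=27: W (go to 21, an L position)
n=28: L (options 27(W), 26(W), 22(W), 20(W) are all W)
n=29: W (go to 28, an L position)
n=30: W (go to 28, an L position)
n=31: L (options 30(W), 29(W), 25(W), 23(W) are all W)
n=32: W (go to 31, an L position)
n=33: W (go to 31, an L position)
n=34: W (go to 28, an L position)
n=35: L (options 34(W), 33(W), 29(W), 27(W) are all W)
n=36: W (go to 35, an L position)
n=37: W (go to 35, an L position)
L entries with 1 ≤ n ≤ 37 (n=0 is outside the asked range and is not counted): n = 3, 7, 10, 14, 17, 21, 24, 28, 31, 35; that makes 10.

10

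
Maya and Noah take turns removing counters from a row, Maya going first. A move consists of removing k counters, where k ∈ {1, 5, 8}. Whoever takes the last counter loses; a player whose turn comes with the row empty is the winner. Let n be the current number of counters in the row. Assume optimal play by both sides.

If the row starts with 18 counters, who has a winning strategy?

Positions with no move are W. A position that does have a move is losing for the player to move precisely when every available move leads to a winning position for the opponent. Fill in the labels:
n=0: no move; the opponent has just taken the last counter and therefore loses → W
n=1: →0(W) only, which is W, so L
n=2: →1(L), so W
n=3: →2(W) only, which is W, so L
n=4: →3(L), so W
n=5: →4(W), 0(W) — all W, so L
n=6: →5(L), so W
n=7: →6(W), 2(W) — all W, so L
n=8: →7(L), so W
n=9: →1(L), so W
n=10: →5(L), so W
n=11: →3(L), so W
n=12: →7(L), so W
n=13: →5(L), so W
n=14: →13(W), 9(W), 6(W) — all W, so L
n=15: →14(L), so W
n=16: →15(W), 11(W), 8(W) — all W, so L
n=17: →16(L), so W
n=18: →17(W), 13(W), 10(W) — all W, so L
Every move from 18 reaches a W position, so the mover loses.

Noah wins.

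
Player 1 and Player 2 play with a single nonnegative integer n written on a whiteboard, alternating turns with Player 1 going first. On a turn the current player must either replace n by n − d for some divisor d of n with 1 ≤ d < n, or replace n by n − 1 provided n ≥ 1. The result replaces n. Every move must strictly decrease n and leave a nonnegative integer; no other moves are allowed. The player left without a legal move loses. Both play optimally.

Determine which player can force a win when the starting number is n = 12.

Use the standard recursion: the mover loses at a terminal position; elsewhere, the mover wins exactly when some move hands the opponent an L position.
n=0: no move → L
n=1: can move to 0, which is L ⇒ W
n=2: the only move is to 1(W), a W ⇒ L
n=3: can move to 2, which is L ⇒ W
n=4: can move to 2, which is L ⇒ W
n=5: the only move is to 4(W), a W ⇒ L
n=6: can move to 5, which is L ⇒ W
n=7: the only move is to 6(W), a W ⇒ L
n=8: can move to 7, which is L ⇒ W
n=9: moves to 6(W), 8(W); every one is W ⇒ L
n=10: can move to 5, which is L ⇒ W
n=11: the only move is to 10(W), a W ⇒ L
n=12: can move to 9, which is L ⇒ W
From 12 Player 1 can move to 9, reaching an L position.

Player 1 wins.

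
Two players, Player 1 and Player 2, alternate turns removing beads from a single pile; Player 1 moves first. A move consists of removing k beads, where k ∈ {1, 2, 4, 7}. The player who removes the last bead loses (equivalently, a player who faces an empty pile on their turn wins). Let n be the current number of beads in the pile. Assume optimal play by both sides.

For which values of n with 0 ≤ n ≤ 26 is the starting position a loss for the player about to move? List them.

Build the W/L table. Terminal = W. A non-terminal position is W if it has a move to some L; otherwise it is L.
n=0: no move; the opponent has just taken the last bead and therefore loses → W
n=1: →0(W) only, which is W, so L
n=2: →1(L), so W
n=3: →1(L), so W
n=4: →3(W), 2(W), 0(W) — all W, so L
n=5: →4(L), so W
n=6: →4(L), so W
n=7: →6(W), 5(W), 3(W), 0(W) — all W, so L
n=8: →7(L), so W
n=9: →7(L), so W
n=10: →9(W), 8(W), 6(W), 3(W) — all W, so L
n=11: →10(L), so W
n=12: →10(L), so W
n=13: →12(W), 11(W), 9(W), 6(W) — all W, so L
n=14: →13(L), so W
n=15: →13(L), so W
n=16: →15(W), 14(W), 12(W), 9(W) — all W, so L
n=17: →16(L), so W
n=18: →16(L), so W
n=19: →18(W), 17(W), 15(W), 12(W) — all W, so L
n=20: →19(L), so W
n=21: →19(L), so W
n=22: →21(W), 20(W), 18(W), 15(W) — all W, so L
n=23: →22(L), so W
n=24: →22(L), so W
n=25: →24(W), 23(W), 21(W), 18(W) — all W, so L
n=26: →25(L), so W
The losing starting values of n are exactly the entries labelled L in this table (9 of them).

1, 4, 7, 10, 13, 16, 19, 22, 25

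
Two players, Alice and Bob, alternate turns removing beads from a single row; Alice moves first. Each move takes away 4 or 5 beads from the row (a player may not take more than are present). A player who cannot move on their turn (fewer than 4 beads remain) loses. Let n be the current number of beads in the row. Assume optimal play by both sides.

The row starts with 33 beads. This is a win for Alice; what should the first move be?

Remove 4, leaving 29.

Classify positions by backward induction: terminal positions (no move available) are L. From any other position, the mover wins iff some move reaches an L.
n=0: no move → L
n=1: no move → L
n=2: no move → L
n=3: no move → L
n=4: W (go to 0, an L position)
n=5: W (go to 1, an L position)
n=6: W (go to 2, an L position)
n=7: W (go to 3, an L position)
n=8: W (go to 3, an L position)
n=9: L (options 5(W), 4(W) are all W)
n=10: L (options 6(W), 5(W) are all W)
n=11: L (options 7(W), 6(W) are all W)
n=12: L (options 8(W), 7(W) are all W)
n=13: W (go to 9, an L position)
n=14: W (go to 10, an L position)
n=15: W (go to 11, an L position)
n=16: W (go to 12, an L position)
n=17: W (go to 12, an L position)
n=18: L (options 14(W), 13(W) are all W)
n=19: L (options 15(W), 14(W) are all W)
n=20: L (options 16(W), 15(W) are all W)
n=21: L (options 17(W), 16(W) are all W)
n=22: W (go to 18, an L position)
n=23: W (go to 19, an L position)
n=24: W (go to 20, an L position)
n=25: W (go to 21, an L position)
n=26: W (go to 21, an L position)
n=27: L (options 23(W), 22(W) are all W)
n=28: L (options 24(W), 23(W) are all W)
n=29: L (options 25(W), 24(W) are all W)
n=30: L (options 26(W), 25(W) are all W)
n=31: W (go to 27, an L position)
n=32: W (go to 28, an L position)
n=33: W (go to 29, an L position)
From 33, the L positions reachable in one move are: 29, 28. Any move reaching one of these is winning.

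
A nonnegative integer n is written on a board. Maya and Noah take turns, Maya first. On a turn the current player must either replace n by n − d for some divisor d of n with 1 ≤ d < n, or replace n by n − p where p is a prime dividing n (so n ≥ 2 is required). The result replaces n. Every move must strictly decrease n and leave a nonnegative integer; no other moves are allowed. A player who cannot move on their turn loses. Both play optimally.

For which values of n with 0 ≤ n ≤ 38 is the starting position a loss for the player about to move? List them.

Positions with no move are L. A position that does have a move is losing for the player to move precisely when every available move leads to a winning position for the opponent. Fill in the labels:
n=0: no move → L
n=1: no move → L
n=2: W (go to 0, an L position)
n=3: W (go to 0, an L position)
n=4: L (options 2(W), 3(W) are all W)
n=5: W (go to 0, an L position)
n=6: W (go to 4, an L position)
n=7: W (go to 0, an L position)
n=8: W (go to 4, an L position)
n=9: L (options 6(W), 8(W) are all W)
n=10: W (go to 9, an L position)
n=11: W (go to 0, an L position)
n=12: W (go to 9, an L position)
n=13: W (go to 0, an L position)
n=14: L (options 7(W), 12(W), 13(W) are all W)
n=15: W (go to 14, an L position)
n=16: W (go to 14, an L position)
n=17: W (go to 0, an L position)
n=18: W (go to 9, an L position)
n=19: W (go to 0, an L position)
n=20: L (options 10(W), 15(W), 16(W), 18(W), 19(W) are all W)
n=21: W (go to 14, an L position)
n=22: W (go to 20, an L position)
n=23: W (go to 0, an L position)
n=24: W (go to 20, an L position)
n=25: W (go to 20, an L position)
n=26: L (options 13(W), 24(W), 25(W) are all W)
n=27: W (go to 26, an L position)
n=28: W (go to 14, an L position)
n=29: W (go to 0, an L position)
n=30: W (go to 20, an L position)
n=31: W (go to 0, an L position)
n=32: L (options 16(W), 24(W), 28(W), 30(W), 31(W) are all W)
n=33: W (go to 32, an L position)
n=34: W (go to 32, an L position)
n=35: L (options 28(W), 30(W), 34(W) are all W)
n=36: W (go to 32, an L position)
n=37: W (go to 0, an L position)
n=38: L (options 19(W), 36(W), 37(W) are all W)
The losing starting values of n are exactly the entries labelled L in this table (10 of them).

0, 1, 4, 9, 14, 20, 26, 32, 35, 38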